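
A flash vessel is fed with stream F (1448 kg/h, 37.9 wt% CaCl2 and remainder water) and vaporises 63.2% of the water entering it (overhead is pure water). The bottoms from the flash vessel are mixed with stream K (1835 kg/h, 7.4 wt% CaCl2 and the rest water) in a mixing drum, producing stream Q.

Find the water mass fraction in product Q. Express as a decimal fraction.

0.748

Vapour removed = 0.632×0.621×1448 = 568.3 kg/h; concentrate = 879.7 kg/h.
water reaching the mixer = 330.91 (from concentrate) + 1835×0.926 = 2030.1 kg/h.
Product flow = 879.7 + 1835 = 2714.7 kg/h; water fraction = 0.748.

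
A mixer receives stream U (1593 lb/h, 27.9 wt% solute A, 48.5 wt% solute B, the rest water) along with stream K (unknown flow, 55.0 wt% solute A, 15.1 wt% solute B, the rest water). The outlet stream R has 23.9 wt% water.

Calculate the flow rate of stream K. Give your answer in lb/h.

Let K be the unknown flow. Total out = 1593 + K.
water balance: 375.95 + 0.299·K = 0.239·(1593 + K)
(0.299 − 0.239)·K = 0.239×1593 − 375.95 = 4.779
K = 4.779 / 0.060 = 79.65 lb/h

79.65 lb/h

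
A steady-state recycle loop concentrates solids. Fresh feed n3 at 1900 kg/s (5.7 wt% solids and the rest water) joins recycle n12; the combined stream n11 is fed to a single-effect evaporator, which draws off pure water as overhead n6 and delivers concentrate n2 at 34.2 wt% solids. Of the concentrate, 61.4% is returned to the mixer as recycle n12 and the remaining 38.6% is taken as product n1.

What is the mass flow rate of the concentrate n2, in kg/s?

820.4 kg/s

Overall solids balance (none leaves overhead): solids in fresh feed = solids in product, i.e. 1900×0.057 = (1−0.614)·n2·0.342.
n2 = 108.3/(0.342×0.386) = 820.38 kg/s.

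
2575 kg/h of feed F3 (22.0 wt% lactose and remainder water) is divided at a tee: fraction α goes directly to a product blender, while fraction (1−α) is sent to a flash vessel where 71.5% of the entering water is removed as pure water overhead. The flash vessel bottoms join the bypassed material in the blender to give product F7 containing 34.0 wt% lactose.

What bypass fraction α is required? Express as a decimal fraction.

All 2575×0.220 = 566.5 kg/h of lactose reaches F7, so F7 = 566.5/0.340 = 1666.2 kg/h and vapour = 908.82 kg/h.
The evaporator receives (1−α)·2575 of feed at 0.780 water and removes 0.715 of that water:
0.715×0.780×(1−α)×2575 = 908.82
(1−α) = 908.82/1436.1 = 0.6329;  α = 0.3671.

0.367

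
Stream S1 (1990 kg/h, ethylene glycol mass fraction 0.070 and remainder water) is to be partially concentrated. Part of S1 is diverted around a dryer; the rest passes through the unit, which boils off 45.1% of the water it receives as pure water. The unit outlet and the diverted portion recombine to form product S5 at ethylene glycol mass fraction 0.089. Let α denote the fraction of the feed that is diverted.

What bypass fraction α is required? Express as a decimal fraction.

0.491

All 1990×0.070 = 139.3 kg/h of ethylene glycol reaches S5, so S5 = 139.3/0.089 = 1565.2 kg/h and vapour = 424.83 kg/h.
The evaporator receives (1−α)·1990 of feed at 0.930 water and removes 0.451 of that water:
0.451×0.930×(1−α)×1990 = 424.83
(1−α) = 424.83/834.67 = 0.5090;  α = 0.4910.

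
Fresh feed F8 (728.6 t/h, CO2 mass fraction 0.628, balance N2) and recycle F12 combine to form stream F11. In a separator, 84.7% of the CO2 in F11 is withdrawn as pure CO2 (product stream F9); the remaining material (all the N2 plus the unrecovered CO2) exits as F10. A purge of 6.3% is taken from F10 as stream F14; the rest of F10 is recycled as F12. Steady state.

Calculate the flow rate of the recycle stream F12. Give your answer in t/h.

N2 enters only via F8 and leaves only via the purge: 728.6×0.372 = 0.063×(N2 in F10), and the separator passes all N2, so N2 in F11 = N2 in F10 = 4302.2 t/h.
CO2 in F11: m_A = 728.6×0.628 + (1−0.063)·(1−0.847)·m_A, so m_A = 457.56/0.8566 = 534.13 t/h.
F10 = (1−0.847)×534.13 + 4302.2 = 4383.9 t/h.
Recycle F12 = (1−0.063)×4383.9 = 4107.7 t/h.

4108 t/h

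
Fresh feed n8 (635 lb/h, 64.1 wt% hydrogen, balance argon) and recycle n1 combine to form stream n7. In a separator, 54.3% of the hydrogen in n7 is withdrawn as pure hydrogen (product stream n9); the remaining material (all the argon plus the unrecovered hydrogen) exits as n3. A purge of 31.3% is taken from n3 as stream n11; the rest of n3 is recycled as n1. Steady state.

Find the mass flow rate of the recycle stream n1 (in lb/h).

argon enters only via n8 and leaves only via the purge: 635×0.359 = 0.313×(argon in n3), and the separator passes all argon, so argon in n7 = argon in n3 = 728.32 lb/h.
hydrogen in n7: m_A = 635×0.641 + (1−0.313)·(1−0.543)·m_A, so m_A = 407.04/0.6860 = 593.31 lb/h.
n3 = (1−0.543)×593.31 + 728.32 = 999.47 lb/h.
Recycle n1 = (1−0.313)×999.47 = 686.63 lb/h.

686.6 lb/h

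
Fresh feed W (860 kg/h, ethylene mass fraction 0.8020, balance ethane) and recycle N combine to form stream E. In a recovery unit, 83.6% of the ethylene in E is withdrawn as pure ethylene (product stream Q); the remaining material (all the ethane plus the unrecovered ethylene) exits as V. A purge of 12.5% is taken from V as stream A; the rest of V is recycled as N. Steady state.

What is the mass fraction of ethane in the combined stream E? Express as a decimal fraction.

0.6285

ethane enters only via W and leaves only via the purge: 860×0.198 = 0.125×(ethane in V), and the recovery unit passes all ethane, so ethane in E = ethane in V = 1362.2 kg/h.
ethylene in E: m_A = 860×0.802 + (1−0.125)·(1−0.836)·m_A, so m_A = 689.72/0.8565 = 805.28 kg/h.
E = 805.28 + 1362.2 = 2167.5 kg/h.
ethane fraction in E = 1362.2/2167.5 = 0.6285.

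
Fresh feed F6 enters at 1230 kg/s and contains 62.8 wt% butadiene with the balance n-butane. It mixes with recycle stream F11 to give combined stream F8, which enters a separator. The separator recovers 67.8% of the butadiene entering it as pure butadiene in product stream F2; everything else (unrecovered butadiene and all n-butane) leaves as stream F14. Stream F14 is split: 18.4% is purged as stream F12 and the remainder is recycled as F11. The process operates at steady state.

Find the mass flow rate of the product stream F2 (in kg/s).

710.4 kg/s

butadiene in F8: m_A = 1230×0.628 + (1−0.184)·(1−0.678)·m_A, so m_A = 772.44/0.7372 = 1047.7 kg/s.
Product F2 = 0.678×1047.7 = 710.36 kg/s.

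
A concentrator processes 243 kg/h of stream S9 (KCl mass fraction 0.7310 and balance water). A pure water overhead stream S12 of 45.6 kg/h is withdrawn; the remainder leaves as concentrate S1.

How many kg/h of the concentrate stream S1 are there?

Concentrate = 243 − 45.6 = 197.4 kg/h.

197.4 kg/h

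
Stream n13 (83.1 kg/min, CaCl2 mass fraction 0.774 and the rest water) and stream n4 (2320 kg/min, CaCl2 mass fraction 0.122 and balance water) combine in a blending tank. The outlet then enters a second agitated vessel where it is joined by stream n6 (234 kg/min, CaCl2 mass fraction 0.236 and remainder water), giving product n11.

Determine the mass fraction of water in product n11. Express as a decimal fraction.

0.847

Overall, product flow = 2637.1 kg/min.
water in = 83.1×0.226 + 2320×0.878 + 234×0.764 = 2234.5 kg/min.
water fraction in n11 = 0.847.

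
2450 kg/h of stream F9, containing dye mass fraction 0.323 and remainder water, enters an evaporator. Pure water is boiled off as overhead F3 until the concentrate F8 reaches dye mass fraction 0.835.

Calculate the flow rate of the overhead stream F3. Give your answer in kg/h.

dye is conserved: 2450×0.323 = 791.35 kg/h all reports to the concentrate.
Concentrate = 791.35/(target fraction) = 947.72 kg/h.
Overhead = 2450 − 947.72 = 1502.3 kg/h.

1502 kg/h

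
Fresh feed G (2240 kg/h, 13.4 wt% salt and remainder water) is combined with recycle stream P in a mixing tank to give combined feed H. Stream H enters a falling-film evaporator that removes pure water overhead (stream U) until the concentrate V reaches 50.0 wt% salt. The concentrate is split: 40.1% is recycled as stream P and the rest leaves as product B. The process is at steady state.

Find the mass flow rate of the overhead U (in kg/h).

1640 kg/h

Overall salt balance (none leaves overhead): salt in fresh feed = salt in product, i.e. 2240×0.134 = (1−0.401)·V·0.500.
V = 300.16/(0.500×0.599) = 1002.2 kg/h.
Recycle P = 0.401×1002.2 = 401.88 kg/h.
Combined feed H = 2240 + 401.88 = 2641.9 kg/h.
Overhead U = H − V = 2641.9 − 1002.2 = 1639.7 kg/h.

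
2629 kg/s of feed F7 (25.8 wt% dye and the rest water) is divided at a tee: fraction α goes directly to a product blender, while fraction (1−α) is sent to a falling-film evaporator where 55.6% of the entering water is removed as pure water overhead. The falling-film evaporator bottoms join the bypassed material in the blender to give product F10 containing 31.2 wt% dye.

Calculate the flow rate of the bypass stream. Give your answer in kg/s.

All 2629×0.258 = 678.28 kg/s of dye reaches F10, so F10 = 678.28/0.312 = 2174 kg/s and vapour = 455.02 kg/s.
The evaporator receives (1−α)·2629 of feed at 0.742 water and removes 0.556 of that water:
0.556×0.742×(1−α)×2629 = 455.02
(1−α) = 455.02/1084.6 = 0.4195;  α = 0.5805.
Bypass flow = 0.5805×2629 = 1526.1 kg/s.

1526 kg/s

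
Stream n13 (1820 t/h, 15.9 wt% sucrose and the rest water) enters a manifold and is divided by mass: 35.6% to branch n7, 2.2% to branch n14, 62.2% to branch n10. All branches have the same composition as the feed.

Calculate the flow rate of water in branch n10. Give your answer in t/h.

Branch n10 total = 0.622×1820 = 1132 t/h.
water in n10 = 0.841×1132 = 952.05 t/h.

952 t/h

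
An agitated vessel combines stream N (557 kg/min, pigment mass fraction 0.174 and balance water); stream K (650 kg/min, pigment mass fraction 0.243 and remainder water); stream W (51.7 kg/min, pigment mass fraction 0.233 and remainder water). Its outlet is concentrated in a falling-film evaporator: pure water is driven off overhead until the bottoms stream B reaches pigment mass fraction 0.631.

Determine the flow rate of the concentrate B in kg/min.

pigment entering = 557×0.174 + 650×0.243 + 51.7×0.233 = 266.91 kg/min.
All pigment reports to B, so B = 266.91/0.631 = 423 kg/min.

423 kg/min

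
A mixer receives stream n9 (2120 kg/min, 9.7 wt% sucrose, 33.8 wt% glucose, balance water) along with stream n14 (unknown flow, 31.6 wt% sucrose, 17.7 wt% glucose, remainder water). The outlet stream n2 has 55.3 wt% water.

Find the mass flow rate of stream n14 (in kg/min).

553 kg/min

Let n14 be the unknown flow. Total out = 2120 + n14.
water balance: 1197.8 + 0.507·n14 = 0.553·(2120 + n14)
(0.507 − 0.553)·n14 = 0.553×2120 − 1197.8 = -25.44
n14 = -25.44 / -0.046 = 553.04 kg/min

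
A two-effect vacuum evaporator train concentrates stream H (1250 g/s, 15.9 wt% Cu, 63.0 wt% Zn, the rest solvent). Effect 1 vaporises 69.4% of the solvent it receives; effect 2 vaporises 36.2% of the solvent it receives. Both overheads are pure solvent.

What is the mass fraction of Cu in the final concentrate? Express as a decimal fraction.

solvent in feed = 1250×0.211 = 263.75 g/s.
After stage 1: solvent left = (1−0.694)×263.75 = 80.708; stream total = 1067 g/s.
After stage 2: solvent left = (1−0.362)×80.708 = 51.491; final concentrate = 1037.7 g/s.
Cu fraction = 198.75/1037.7 = 0.192.

0.192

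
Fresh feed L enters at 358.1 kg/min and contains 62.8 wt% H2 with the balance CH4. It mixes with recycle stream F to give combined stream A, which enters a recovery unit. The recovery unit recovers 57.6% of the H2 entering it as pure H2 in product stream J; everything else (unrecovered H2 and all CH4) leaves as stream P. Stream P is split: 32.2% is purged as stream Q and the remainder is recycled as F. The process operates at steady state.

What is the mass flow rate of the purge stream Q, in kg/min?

CH4 enters only via L and leaves only via the purge: 358.1×0.372 = 0.322×(CH4 in P), and the recovery unit passes all CH4, so CH4 in A = CH4 in P = 413.71 kg/min.
H2 in A: m_A = 358.1×0.628 + (1−0.322)·(1−0.576)·m_A, so m_A = 224.89/0.7125 = 315.62 kg/min.
P = (1−0.576)×315.62 + 413.71 = 547.53 kg/min.
Purge Q = 0.322×547.53 = 176.3 kg/min.

176.3 kg/min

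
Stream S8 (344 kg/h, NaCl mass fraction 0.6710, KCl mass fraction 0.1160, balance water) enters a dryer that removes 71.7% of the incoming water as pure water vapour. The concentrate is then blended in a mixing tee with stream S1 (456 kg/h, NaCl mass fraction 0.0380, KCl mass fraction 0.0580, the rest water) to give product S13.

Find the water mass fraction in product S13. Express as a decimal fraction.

0.5792

Vapour removed = 0.717×0.213×344 = 52.536 kg/h; concentrate = 291.46 kg/h.
water reaching the mixer = 20.736 (from concentrate) + 456×0.904 = 432.96 kg/h.
Product flow = 291.46 + 456 = 747.46 kg/h; water fraction = 0.5792.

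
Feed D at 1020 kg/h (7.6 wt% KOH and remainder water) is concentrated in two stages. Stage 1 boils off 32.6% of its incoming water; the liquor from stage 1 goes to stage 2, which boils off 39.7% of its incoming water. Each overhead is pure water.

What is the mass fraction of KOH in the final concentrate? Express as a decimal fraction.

0.1683

water in feed = 1020×0.924 = 942.48 kg/h.
After stage 1: water left = (1−0.326)×942.48 = 635.23; stream total = 712.75 kg/h.
After stage 2: water left = (1−0.397)×635.23 = 383.04; final concentrate = 460.56 kg/h.
KOH fraction = 77.52/460.56 = 0.1683.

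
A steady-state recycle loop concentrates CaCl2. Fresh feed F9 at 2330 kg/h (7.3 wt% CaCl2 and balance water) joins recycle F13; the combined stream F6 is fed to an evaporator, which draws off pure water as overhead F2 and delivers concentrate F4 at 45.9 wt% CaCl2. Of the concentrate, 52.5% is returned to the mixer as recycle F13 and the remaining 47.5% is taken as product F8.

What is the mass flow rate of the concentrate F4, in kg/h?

Overall CaCl2 balance (none leaves overhead): CaCl2 in fresh feed = CaCl2 in product, i.e. 2330×0.073 = (1−0.525)·F4·0.459.
F4 = 170.09/(0.459×0.475) = 780.14 kg/h.

780.1 kg/h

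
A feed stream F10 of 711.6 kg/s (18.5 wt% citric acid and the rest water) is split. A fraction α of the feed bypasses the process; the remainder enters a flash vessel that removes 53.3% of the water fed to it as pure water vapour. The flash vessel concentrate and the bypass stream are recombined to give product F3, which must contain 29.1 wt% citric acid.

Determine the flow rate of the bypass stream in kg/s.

All 711.6×0.185 = 131.65 kg/s of citric acid reaches F3, so F3 = 131.65/0.291 = 452.39 kg/s and vapour = 259.21 kg/s.
The evaporator receives (1−α)·711.6 of feed at 0.815 water and removes 0.533 of that water:
0.533×0.815×(1−α)×711.6 = 259.21
(1−α) = 259.21/309.12 = 0.8385;  α = 0.1615.
Bypass flow = 0.1615×711.6 = 114.89 kg/s.

114.9 kg/s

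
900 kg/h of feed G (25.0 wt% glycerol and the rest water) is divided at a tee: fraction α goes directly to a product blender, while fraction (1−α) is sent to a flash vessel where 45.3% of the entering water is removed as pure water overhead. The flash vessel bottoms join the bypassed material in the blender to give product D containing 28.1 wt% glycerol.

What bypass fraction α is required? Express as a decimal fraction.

All 900×0.250 = 225 kg/h of glycerol reaches D, so D = 225/0.281 = 800.71 kg/h and vapour = 99.288 kg/h.
The evaporator receives (1−α)·900 of feed at 0.750 water and removes 0.453 of that water:
0.453×0.750×(1−α)×900 = 99.288
(1−α) = 99.288/305.78 = 0.3247;  α = 0.6753.

0.675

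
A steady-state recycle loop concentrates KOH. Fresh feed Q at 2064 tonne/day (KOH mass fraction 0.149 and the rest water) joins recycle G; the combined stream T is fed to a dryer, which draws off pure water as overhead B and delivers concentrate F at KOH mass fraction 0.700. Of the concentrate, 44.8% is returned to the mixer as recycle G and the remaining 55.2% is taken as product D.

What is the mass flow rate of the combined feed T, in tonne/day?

Overall KOH balance (none leaves overhead): KOH in fresh feed = KOH in product, i.e. 2064×0.149 = (1−0.448)·F·0.700.
F = 307.54/(0.700×0.552) = 795.9 tonne/day.
Recycle G = 0.448×795.9 = 356.56 tonne/day.
Combined feed T = 2064 + 356.56 = 2420.6 tonne/day.

2421 tonne/day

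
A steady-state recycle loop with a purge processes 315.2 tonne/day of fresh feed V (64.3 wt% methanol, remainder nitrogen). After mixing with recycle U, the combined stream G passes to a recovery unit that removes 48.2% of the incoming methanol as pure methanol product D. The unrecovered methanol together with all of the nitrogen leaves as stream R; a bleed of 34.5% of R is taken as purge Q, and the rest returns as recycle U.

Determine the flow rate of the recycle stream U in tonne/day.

317.7 tonne/day

nitrogen enters only via V and leaves only via the purge: 315.2×0.357 = 0.345×(nitrogen in R), and the recovery unit passes all nitrogen, so nitrogen in G = nitrogen in R = 326.16 tonne/day.
methanol in G: m_A = 315.2×0.643 + (1−0.345)·(1−0.482)·m_A, so m_A = 202.67/0.6607 = 306.75 tonne/day.
R = (1−0.482)×306.75 + 326.16 = 485.06 tonne/day.
Recycle U = (1−0.345)×485.06 = 317.71 tonne/day.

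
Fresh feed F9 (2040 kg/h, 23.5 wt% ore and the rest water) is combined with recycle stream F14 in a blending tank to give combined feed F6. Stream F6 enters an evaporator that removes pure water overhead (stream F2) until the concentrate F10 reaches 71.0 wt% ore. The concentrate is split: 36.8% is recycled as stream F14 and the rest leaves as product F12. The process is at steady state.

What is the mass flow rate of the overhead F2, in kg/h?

Overall ore balance (none leaves overhead): ore in fresh feed = ore in product, i.e. 2040×0.235 = (1−0.368)·F10·0.710.
F10 = 479.4/(0.710×0.632) = 1068.4 kg/h.
Recycle F14 = 0.368×1068.4 = 393.16 kg/h.
Combined feed F6 = 2040 + 393.16 = 2433.2 kg/h.
Overhead F2 = F6 − F10 = 2433.2 − 1068.4 = 1364.8 kg/h.

1365 kg/h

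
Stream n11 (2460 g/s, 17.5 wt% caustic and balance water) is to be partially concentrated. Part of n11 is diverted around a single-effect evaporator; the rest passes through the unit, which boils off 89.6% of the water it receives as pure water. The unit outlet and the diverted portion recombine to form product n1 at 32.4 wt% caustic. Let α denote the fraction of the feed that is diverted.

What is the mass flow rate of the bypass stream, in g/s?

929.6 g/s

All 2460×0.175 = 430.5 g/s of caustic reaches n1, so n1 = 430.5/0.324 = 1328.7 g/s and vapour = 1131.3 g/s.
The evaporator receives (1−α)·2460 of feed at 0.825 water and removes 0.896 of that water:
0.896×0.825×(1−α)×2460 = 1131.3
(1−α) = 1131.3/1818.4 = 0.6221;  α = 0.3779.
Bypass flow = 0.3779×2460 = 929.57 g/s.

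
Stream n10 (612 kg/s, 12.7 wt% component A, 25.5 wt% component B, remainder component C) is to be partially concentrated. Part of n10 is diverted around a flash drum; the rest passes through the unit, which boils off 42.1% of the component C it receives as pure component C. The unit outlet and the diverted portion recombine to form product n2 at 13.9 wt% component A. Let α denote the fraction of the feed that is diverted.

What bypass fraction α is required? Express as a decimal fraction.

0.668

All 612×0.127 = 77.724 kg/s of component A reaches n2, so n2 = 77.724/0.139 = 559.17 kg/s and vapour = 52.835 kg/s.
The evaporator receives (1−α)·612 of feed at 0.618 component C and removes 0.421 of that component C:
0.421×0.618×(1−α)×612 = 52.835
(1−α) = 52.835/159.23 = 0.3318;  α = 0.6682.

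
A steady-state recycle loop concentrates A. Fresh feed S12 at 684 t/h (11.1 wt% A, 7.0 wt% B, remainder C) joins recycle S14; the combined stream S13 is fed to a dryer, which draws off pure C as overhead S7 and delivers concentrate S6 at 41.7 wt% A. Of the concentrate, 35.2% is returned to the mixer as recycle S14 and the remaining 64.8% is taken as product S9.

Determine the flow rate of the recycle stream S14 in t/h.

98.9 t/h

Overall A balance (none leaves overhead): A in fresh feed = A in product, i.e. 684×0.111 = (1−0.352)·S6·0.417.
S6 = 75.924/(0.417×0.648) = 280.98 t/h.
Recycle S14 = 0.352×280.98 = 98.903 t/h.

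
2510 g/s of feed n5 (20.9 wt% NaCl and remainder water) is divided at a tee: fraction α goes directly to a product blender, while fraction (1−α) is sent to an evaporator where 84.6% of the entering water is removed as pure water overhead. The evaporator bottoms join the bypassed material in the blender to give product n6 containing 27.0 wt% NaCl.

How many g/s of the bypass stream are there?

All 2510×0.209 = 524.59 g/s of NaCl reaches n6, so n6 = 524.59/0.270 = 1942.9 g/s and vapour = 567.07 g/s.
The evaporator receives (1−α)·2510 of feed at 0.791 water and removes 0.846 of that water:
0.846×0.791×(1−α)×2510 = 567.07
(1−α) = 567.07/1679.7 = 0.3376;  α = 0.6624.
Bypass flow = 0.6624×2510 = 1662.6 g/s.

1663 g/s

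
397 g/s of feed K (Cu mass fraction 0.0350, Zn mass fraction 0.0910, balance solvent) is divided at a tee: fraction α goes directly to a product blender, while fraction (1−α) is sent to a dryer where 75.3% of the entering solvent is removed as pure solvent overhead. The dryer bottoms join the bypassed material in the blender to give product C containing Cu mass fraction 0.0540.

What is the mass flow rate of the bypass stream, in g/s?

184.8 g/s

All 397×0.035 = 13.895 g/s of Cu reaches C, so C = 13.895/0.054 = 257.31 g/s and vapour = 139.69 g/s.
The evaporator receives (1−α)·397 of feed at 0.874 solvent and removes 0.753 of that solvent:
0.753×0.874×(1−α)×397 = 139.69
(1−α) = 139.69/261.27 = 0.5346;  α = 0.4654.
Bypass flow = 0.4654×397 = 184.75 g/s.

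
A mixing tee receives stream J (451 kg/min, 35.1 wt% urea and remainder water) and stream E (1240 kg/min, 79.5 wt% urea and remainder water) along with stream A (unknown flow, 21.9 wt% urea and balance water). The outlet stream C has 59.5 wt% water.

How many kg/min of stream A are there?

Let A be the unknown flow. Total out = 1691 + A.
water balance: 546.9 + 0.781·A = 0.595·(1691 + A)
(0.781 − 0.595)·A = 0.595×1691 − 546.9 = 459.25
A = 459.25 / 0.186 = 2469.1 kg/min

2469 kg/min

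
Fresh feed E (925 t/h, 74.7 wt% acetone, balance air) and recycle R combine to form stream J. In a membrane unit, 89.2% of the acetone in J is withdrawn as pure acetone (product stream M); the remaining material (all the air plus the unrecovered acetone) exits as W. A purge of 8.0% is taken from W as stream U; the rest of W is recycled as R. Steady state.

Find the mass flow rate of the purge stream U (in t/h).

240.7 t/h

air enters only via E and leaves only via the purge: 925×0.253 = 0.080×(air in W), and the membrane unit passes all air, so air in J = air in W = 2925.3 t/h.
acetone in J: m_A = 925×0.747 + (1−0.080)·(1−0.892)·m_A, so m_A = 690.98/0.9006 = 767.2 t/h.
W = (1−0.892)×767.2 + 2925.3 = 3008.2 t/h.
Purge U = 0.080×3008.2 = 240.65 t/h.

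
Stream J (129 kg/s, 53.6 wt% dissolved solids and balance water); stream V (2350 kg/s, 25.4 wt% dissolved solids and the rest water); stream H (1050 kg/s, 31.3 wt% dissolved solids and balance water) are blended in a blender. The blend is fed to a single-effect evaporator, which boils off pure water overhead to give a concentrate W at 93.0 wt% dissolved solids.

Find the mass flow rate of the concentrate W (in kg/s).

1070 kg/s

dissolved solids entering = 129×0.536 + 2350×0.254 + 1050×0.313 = 994.69 kg/s.
All dissolved solids reports to W, so W = 994.69/0.930 = 1069.6 kg/s.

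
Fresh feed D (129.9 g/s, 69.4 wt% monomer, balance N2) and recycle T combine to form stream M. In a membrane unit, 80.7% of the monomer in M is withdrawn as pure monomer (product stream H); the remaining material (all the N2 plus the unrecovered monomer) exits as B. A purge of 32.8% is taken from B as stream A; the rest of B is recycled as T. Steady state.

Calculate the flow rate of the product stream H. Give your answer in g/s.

monomer in M: m_A = 129.9×0.694 + (1−0.328)·(1−0.807)·m_A, so m_A = 90.151/0.8703 = 103.59 g/s.
Product H = 0.807×103.59 = 83.593 g/s.

83.59 g/s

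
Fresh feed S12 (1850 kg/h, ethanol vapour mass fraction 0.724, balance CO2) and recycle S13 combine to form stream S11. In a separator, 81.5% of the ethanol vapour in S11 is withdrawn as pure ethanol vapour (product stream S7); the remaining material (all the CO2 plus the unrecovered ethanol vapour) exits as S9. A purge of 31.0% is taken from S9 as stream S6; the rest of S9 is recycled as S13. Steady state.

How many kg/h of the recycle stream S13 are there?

CO2 enters only via S12 and leaves only via the purge: 1850×0.276 = 0.310×(CO2 in S9), and the separator passes all CO2, so CO2 in S11 = CO2 in S9 = 1647.1 kg/h.
ethanol vapour in S11: m_A = 1850×0.724 + (1−0.310)·(1−0.815)·m_A, so m_A = 1339.4/0.8723 = 1535.4 kg/h.
S9 = (1−0.815)×1535.4 + 1647.1 = 1931.1 kg/h.
Recycle S13 = (1−0.310)×1931.1 = 1332.5 kg/h.

1332 kg/h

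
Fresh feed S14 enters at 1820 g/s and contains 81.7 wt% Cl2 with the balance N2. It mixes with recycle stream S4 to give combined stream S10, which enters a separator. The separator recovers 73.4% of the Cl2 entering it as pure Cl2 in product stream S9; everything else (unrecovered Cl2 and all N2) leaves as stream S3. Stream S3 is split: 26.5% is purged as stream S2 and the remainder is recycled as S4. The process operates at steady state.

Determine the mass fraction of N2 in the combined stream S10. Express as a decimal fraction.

N2 enters only via S14 and leaves only via the purge: 1820×0.183 = 0.265×(N2 in S3), and the separator passes all N2, so N2 in S10 = N2 in S3 = 1256.8 g/s.
Cl2 in S10: m_A = 1820×0.817 + (1−0.265)·(1−0.734)·m_A, so m_A = 1486.9/0.8045 = 1848.3 g/s.
S10 = 1848.3 + 1256.8 = 3105.1 g/s.
N2 fraction in S10 = 1256.8/3105.1 = 0.405.

0.405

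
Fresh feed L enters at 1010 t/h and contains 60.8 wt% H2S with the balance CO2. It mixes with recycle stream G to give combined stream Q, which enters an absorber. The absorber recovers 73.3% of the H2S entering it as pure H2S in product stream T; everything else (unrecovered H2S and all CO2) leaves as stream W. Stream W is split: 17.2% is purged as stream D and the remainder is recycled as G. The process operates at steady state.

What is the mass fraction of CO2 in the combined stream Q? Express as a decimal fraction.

0.745

CO2 enters only via L and leaves only via the purge: 1010×0.392 = 0.172×(CO2 in W), and the absorber passes all CO2, so CO2 in Q = CO2 in W = 2301.9 t/h.
H2S in Q: m_A = 1010×0.608 + (1−0.172)·(1−0.733)·m_A, so m_A = 614.08/0.7789 = 788.37 t/h.
Q = 788.37 + 2301.9 = 3090.2 t/h.
CO2 fraction in Q = 2301.9/3090.2 = 0.745.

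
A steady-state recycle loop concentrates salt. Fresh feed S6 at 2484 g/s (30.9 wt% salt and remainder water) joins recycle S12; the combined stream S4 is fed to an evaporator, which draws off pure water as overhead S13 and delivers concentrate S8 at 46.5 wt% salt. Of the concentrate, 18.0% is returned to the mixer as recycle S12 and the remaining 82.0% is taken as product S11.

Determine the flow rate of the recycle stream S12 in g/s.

362.3 g/s

Overall salt balance (none leaves overhead): salt in fresh feed = salt in product, i.e. 2484×0.309 = (1−0.180)·S8·0.465.
S8 = 767.56/(0.465×0.820) = 2013 g/s.
Recycle S12 = 0.180×2013 = 362.34 g/s.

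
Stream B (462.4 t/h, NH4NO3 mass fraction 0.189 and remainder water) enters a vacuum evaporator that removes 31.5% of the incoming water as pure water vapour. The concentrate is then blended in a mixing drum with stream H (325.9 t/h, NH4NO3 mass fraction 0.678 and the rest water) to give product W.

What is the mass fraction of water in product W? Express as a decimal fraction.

0.540

Vapour removed = 0.315×0.811×462.4 = 118.13 t/h; concentrate = 344.27 t/h.
water reaching the mixer = 256.88 (from concentrate) + 325.9×0.322 = 361.82 t/h.
Product flow = 344.27 + 325.9 = 670.17 t/h; water fraction = 0.540.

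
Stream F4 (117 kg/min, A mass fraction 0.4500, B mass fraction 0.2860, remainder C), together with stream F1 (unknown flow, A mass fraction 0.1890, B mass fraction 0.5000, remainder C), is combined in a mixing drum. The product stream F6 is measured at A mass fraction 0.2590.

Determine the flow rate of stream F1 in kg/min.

Let F1 be the unknown flow. Total out = 117 + F1.
A balance: 52.65 + 0.189·F1 = 0.259·(117 + F1)
(0.189 − 0.259)·F1 = 0.259×117 − 52.65 = -22.347
F1 = -22.347 / -0.070 = 319.24 kg/min

319.2 kg/min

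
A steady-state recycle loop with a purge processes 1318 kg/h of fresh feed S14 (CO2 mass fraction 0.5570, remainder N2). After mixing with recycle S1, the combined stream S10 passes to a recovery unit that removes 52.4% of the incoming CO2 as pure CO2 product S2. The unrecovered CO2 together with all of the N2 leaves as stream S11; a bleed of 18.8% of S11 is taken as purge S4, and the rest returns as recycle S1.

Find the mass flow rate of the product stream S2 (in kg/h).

627 kg/h

CO2 in S10: m_A = 1318×0.557 + (1−0.188)·(1−0.524)·m_A, so m_A = 734.13/0.6135 = 1196.6 kg/h.
Product S2 = 0.524×1196.6 = 627.04 kg/h.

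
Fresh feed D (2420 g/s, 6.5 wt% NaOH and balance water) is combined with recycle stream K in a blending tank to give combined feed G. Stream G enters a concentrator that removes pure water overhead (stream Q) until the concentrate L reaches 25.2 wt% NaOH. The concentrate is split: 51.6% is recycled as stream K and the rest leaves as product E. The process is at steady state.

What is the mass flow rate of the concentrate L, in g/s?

1290 g/s

Overall NaOH balance (none leaves overhead): NaOH in fresh feed = NaOH in product, i.e. 2420×0.065 = (1−0.516)·L·0.252.
L = 157.3/(0.252×0.484) = 1289.7 g/s.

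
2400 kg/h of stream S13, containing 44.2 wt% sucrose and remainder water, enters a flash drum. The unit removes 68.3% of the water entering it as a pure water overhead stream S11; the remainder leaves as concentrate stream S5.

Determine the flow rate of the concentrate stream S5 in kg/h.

water entering = 2400×0.558 = 1339.2 kg/h; overhead removed = 0.683×1339.2 = 914.67 kg/h.
Concentrate = 2400 − 914.67 = 1485.3 kg/h.

1485 kg/h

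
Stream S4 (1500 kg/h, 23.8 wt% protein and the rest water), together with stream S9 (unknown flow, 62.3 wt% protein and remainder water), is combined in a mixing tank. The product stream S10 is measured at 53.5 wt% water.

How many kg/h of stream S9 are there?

2155 kg/h

Let S9 be the unknown flow. Total out = 1500 + S9.
water balance: 1143 + 0.377·S9 = 0.535·(1500 + S9)
(0.377 − 0.535)·S9 = 0.535×1500 − 1143 = -340.5
S9 = -340.5 / -0.158 = 2155.1 kg/h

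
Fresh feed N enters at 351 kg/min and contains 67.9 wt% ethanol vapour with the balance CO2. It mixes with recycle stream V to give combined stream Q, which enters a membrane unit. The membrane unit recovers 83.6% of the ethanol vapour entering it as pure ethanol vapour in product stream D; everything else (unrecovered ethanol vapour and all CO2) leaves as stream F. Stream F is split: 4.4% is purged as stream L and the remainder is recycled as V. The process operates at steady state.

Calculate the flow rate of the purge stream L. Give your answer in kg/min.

114.7 kg/min

CO2 enters only via N and leaves only via the purge: 351×0.321 = 0.044×(CO2 in F), and the membrane unit passes all CO2, so CO2 in Q = CO2 in F = 2560.7 kg/min.
ethanol vapour in Q: m_A = 351×0.679 + (1−0.044)·(1−0.836)·m_A, so m_A = 238.33/0.8432 = 282.64 kg/min.
F = (1−0.836)×282.64 + 2560.7 = 2607.1 kg/min.
Purge L = 0.044×2607.1 = 114.71 kg/min.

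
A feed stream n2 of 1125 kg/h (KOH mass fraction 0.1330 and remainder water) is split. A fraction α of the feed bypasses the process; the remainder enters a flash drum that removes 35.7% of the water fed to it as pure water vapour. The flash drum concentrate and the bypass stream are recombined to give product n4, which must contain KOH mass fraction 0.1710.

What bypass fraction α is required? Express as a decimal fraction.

0.282

All 1125×0.133 = 149.62 kg/h of KOH reaches n4, so n4 = 149.62/0.171 = 875 kg/h and vapour = 250 kg/h.
The evaporator receives (1−α)·1125 of feed at 0.867 water and removes 0.357 of that water:
0.357×0.867×(1−α)×1125 = 250
(1−α) = 250/348.21 = 0.7180;  α = 0.2820.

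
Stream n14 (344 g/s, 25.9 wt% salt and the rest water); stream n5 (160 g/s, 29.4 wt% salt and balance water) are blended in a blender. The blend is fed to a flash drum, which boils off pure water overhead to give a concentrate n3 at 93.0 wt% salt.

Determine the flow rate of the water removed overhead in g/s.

salt entering = 344×0.259 + 160×0.294 = 136.14 g/s.
All salt reports to n3, so n3 = 136.14/0.930 = 146.38 g/s.
Total feed = 504 g/s; overhead = 504 − 146.38 = 357.62 g/s.

357.6 g/s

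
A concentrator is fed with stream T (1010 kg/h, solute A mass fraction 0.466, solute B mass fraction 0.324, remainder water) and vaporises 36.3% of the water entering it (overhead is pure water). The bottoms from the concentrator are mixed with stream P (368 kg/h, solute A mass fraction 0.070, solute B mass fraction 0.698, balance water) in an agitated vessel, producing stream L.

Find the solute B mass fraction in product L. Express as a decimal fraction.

0.449

Vapour removed = 0.363×0.210×1010 = 76.992 kg/h; concentrate = 933.01 kg/h.
solute B reaching the mixer = 327.24 (from concentrate) + 368×0.698 = 584.1 kg/h.
Product flow = 933.01 + 368 = 1301 kg/h; solute B fraction = 0.449.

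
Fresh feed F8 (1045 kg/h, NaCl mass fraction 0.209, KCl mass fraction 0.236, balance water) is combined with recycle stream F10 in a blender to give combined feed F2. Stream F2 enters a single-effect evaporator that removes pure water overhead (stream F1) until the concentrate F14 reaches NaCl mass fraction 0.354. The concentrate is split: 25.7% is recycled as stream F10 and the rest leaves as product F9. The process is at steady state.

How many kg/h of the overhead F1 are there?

Overall NaCl balance (none leaves overhead): NaCl in fresh feed = NaCl in product, i.e. 1045×0.209 = (1−0.257)·F14·0.354.
F14 = 218.41/(0.354×0.743) = 830.37 kg/h.
Recycle F10 = 0.257×830.37 = 213.4 kg/h.
Combined feed F2 = 1045 + 213.4 = 1258.4 kg/h.
Overhead F1 = F2 − F14 = 1258.4 − 830.37 = 428.04 kg/h.

428 kg/h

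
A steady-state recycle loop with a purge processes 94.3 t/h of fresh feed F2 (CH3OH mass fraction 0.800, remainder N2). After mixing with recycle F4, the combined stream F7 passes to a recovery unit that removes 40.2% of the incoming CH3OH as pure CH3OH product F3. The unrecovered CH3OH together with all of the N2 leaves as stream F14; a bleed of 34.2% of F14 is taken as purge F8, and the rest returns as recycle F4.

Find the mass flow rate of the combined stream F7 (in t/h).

179.5 t/h

N2 enters only via F2 and leaves only via the purge: 94.3×0.200 = 0.342×(N2 in F14), and the recovery unit passes all N2, so N2 in F7 = N2 in F14 = 55.146 t/h.
CH3OH in F7: m_A = 94.3×0.800 + (1−0.342)·(1−0.402)·m_A, so m_A = 75.44/0.6065 = 124.38 t/h.
F7 = 124.38 + 55.146 = 179.53 t/h.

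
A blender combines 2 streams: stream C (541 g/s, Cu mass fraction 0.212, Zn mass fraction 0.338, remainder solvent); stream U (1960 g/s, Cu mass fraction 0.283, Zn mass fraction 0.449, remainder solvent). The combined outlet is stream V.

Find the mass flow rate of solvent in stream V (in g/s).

solvent out = solvent in = 541×0.450 + 1960×0.268 = 768.73 g/s.

768.7 g/s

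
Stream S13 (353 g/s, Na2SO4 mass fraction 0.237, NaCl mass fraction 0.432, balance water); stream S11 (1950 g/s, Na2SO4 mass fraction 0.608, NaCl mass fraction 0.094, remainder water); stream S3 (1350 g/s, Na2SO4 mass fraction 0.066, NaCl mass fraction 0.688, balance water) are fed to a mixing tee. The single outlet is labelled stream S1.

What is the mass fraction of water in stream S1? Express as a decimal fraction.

0.282

Total flow out = 353 + 1950 + 1350 = 3653 g/s.
water in = 353×0.331 + 1950×0.298 + 1350×0.246 = 1030 g/s.
water mass fraction in S1 = 1030/3653 = 0.282.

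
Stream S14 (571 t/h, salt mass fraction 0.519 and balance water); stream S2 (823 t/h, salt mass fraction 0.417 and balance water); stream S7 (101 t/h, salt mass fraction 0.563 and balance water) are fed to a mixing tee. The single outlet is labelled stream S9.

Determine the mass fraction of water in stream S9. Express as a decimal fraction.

Total flow out = 571 + 823 + 101 = 1495 t/h.
water in = 571×0.481 + 823×0.583 + 101×0.437 = 798.6 t/h.
water mass fraction in S9 = 798.6/1495 = 0.534.

0.534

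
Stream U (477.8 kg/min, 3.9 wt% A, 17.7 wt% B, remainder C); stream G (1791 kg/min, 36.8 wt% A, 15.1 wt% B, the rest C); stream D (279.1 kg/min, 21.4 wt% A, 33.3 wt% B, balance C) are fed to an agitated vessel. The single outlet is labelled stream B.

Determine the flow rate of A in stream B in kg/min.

737.4 kg/min

A out = A in = 477.8×0.039 + 1791×0.368 + 279.1×0.214 = 737.45 kg/min.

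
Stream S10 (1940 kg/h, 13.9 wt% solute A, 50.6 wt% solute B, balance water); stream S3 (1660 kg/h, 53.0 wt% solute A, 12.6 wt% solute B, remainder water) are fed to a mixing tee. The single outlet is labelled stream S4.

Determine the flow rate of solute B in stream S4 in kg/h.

solute B out = solute B in = 1940×0.506 + 1660×0.126 = 1190.8 kg/h.

1191 kg/h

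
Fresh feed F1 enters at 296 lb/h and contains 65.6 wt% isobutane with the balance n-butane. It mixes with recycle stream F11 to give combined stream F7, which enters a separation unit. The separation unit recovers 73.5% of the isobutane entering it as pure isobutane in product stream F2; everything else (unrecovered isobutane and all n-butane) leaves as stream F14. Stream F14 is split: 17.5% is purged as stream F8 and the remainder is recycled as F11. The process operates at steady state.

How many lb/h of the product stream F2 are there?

182.7 lb/h

isobutane in F7: m_A = 296×0.656 + (1−0.175)·(1−0.735)·m_A, so m_A = 194.18/0.7814 = 248.51 lb/h.
Product F2 = 0.735×248.51 = 182.65 lb/h.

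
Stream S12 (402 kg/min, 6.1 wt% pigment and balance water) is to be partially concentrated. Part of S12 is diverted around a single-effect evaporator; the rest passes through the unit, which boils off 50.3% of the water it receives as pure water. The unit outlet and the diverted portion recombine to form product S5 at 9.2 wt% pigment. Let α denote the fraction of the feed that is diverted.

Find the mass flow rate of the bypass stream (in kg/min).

All 402×0.061 = 24.522 kg/min of pigment reaches S5, so S5 = 24.522/0.092 = 266.54 kg/min and vapour = 135.46 kg/min.
The evaporator receives (1−α)·402 of feed at 0.939 water and removes 0.503 of that water:
0.503×0.939×(1−α)×402 = 135.46
(1−α) = 135.46/189.87 = 0.7134;  α = 0.2866.
Bypass flow = 0.2866×402 = 115.21 kg/min.

115.2 kg/min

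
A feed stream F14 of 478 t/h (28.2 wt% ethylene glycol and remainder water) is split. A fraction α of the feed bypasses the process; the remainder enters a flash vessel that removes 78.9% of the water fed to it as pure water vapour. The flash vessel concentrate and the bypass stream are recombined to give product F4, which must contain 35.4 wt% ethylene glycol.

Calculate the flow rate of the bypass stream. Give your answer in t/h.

All 478×0.282 = 134.8 t/h of ethylene glycol reaches F4, so F4 = 134.8/0.354 = 380.78 t/h and vapour = 97.22 t/h.
The evaporator receives (1−α)·478 of feed at 0.718 water and removes 0.789 of that water:
0.789×0.718×(1−α)×478 = 97.22
(1−α) = 97.22/270.79 = 0.3590;  α = 0.6410.
Bypass flow = 0.6410×478 = 306.38 t/h.

306.4 t/h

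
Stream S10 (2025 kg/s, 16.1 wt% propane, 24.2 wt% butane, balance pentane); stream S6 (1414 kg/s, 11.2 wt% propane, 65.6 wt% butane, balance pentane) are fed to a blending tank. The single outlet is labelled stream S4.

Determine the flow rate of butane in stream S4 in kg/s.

1418 kg/s

butane out = butane in = 2025×0.242 + 1414×0.656 = 1417.6 kg/s.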